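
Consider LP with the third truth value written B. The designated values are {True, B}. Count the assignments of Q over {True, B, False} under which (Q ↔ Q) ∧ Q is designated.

2

Q=True: True ✓
Q=B: B ✓
Q=False: False ·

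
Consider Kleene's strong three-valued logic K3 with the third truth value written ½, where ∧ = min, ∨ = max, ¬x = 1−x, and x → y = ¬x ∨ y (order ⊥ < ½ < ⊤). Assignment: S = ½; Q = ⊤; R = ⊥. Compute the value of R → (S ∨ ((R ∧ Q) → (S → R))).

⊤

R ∧ Q = ⊥ ∧ ⊤ = ⊥
S → R = ½ → ⊥ = ½
(R ∧ Q) → (S → R) = ⊥ → ½ = ⊤
S ∨ ((R ∧ Q) → (S → R)) = ½ ∨ ⊤ = ⊤
R → (S ∨ ((R ∧ Q) → (S → R))) = ⊥ → ⊤ = ⊤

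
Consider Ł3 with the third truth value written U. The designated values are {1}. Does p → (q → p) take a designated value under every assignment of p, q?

Every assignment of p, q over {1, U, 0} gives a value in {1}.
In particular, with p=U, q=U: p → (q → p) = 1.

Yes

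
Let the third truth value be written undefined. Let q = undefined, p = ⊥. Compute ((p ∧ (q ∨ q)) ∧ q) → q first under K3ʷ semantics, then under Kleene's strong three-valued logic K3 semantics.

undefined; ⊤

In K3ʷ: q ∨ q = undefined ∨ undefined = undefined
p ∧ (q ∨ q) = ⊥ ∧ undefined = undefined
(p ∧ (q ∨ q)) ∧ q = undefined ∧ undefined = undefined
((p ∧ (q ∨ q)) ∧ q) → q = undefined → undefined = undefined
In Kleene's strong three-valued logic K3: q ∨ q = undefined ∨ undefined = undefined
p ∧ (q ∨ q) = ⊥ ∧ undefined = ⊥
(p ∧ (q ∨ q)) ∧ q = ⊥ ∧ undefined = ⊥
((p ∧ (q ∨ q)) ∧ q) → q = ⊥ → undefined = ⊤  [¬⊥ ∨ undefined]
They differ because K3ʷ and Kleene's strong three-valued logic K3 treat undefined differently under the binary connectives.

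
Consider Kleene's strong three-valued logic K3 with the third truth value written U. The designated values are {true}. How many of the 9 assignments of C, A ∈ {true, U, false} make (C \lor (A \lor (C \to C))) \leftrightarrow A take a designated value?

Designated under: (C=true, A=true); (C=U, A=true); (C=false, A=true).

3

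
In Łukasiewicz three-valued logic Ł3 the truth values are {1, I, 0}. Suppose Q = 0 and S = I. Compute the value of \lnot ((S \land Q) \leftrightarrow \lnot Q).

1

S \land Q = I \land 0 = 0
\lnot Q = \lnot 0 = 1
(S \land Q) \leftrightarrow \lnot Q = 0 \leftrightarrow 1 = 0
\lnot ((S \land Q) \leftrightarrow \lnot Q) = \lnot 0 = 1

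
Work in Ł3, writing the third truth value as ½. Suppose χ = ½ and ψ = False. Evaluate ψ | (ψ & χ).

False

ψ & χ = False & ½ = False
ψ | (ψ & χ) = False | False = False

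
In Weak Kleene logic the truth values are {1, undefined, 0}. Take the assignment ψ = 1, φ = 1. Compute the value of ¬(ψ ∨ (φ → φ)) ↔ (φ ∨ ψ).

0

φ → φ = 1 → 1 = 1
ψ ∨ (φ → φ) = 1 ∨ 1 = 1
¬(ψ ∨ (φ → φ)) = ¬1 = 0
φ ∨ ψ = 1 ∨ 1 = 1
¬(ψ ∨ (φ → φ)) ↔ (φ ∨ ψ) = 0 ↔ 1 = 0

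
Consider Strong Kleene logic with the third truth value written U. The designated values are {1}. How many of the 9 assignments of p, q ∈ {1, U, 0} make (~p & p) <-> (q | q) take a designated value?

Designated under: (p=1, q=0); (p=0, q=0).

2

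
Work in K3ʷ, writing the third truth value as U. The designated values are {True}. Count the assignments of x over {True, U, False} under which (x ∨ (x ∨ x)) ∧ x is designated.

1

x=True: True ✓
x=U: U ·
x=False: False ·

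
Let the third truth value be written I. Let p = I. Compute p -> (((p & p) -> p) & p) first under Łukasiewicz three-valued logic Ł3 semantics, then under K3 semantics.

⊤; I

In Łukasiewicz three-valued logic Ł3: p & p = I & I = I
(p & p) -> p = I -> I = ⊤  [min(1, 1−½+½)]
((p & p) -> p) & p = ⊤ & I = I
p -> (((p & p) -> p) & p) = I -> I = ⊤
In K3: p & p = I & I = I
(p & p) -> p = I -> I = I
((p & p) -> p) & p = I & I = I
p -> (((p & p) -> p) & p) = I -> I = I
They differ because Łukasiewicz three-valued logic Ł3 and K3 treat I differently under implication.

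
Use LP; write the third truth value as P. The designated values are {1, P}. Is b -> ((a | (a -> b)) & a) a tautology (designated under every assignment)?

No

Countermodel: b=1, a=0 gives 0, which is not designated.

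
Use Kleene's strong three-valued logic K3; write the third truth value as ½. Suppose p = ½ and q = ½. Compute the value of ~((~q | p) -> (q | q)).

½

~q = ~½ = ½
~q | p = ½ | ½ = ½
q | q = ½ | ½ = ½
(~q | p) -> (q | q) = ½ -> ½ = ½  [~½ | ½]
~((~q | p) -> (q | q)) = ~½ = ½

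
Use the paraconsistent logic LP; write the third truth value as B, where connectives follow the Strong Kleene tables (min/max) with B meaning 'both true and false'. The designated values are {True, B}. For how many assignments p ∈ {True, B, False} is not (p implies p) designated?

p=True: False ·
p=B: B ✓
p=False: False ·

1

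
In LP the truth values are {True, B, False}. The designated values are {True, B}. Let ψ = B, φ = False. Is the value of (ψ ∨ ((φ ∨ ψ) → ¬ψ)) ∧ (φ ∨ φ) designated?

No

φ ∨ ψ = False ∨ B = B
¬ψ = ¬B = B
(φ ∨ ψ) → ¬ψ = B → B = B  [¬B ∨ B]
ψ ∨ ((φ ∨ ψ) → ¬ψ) = B ∨ B = B
φ ∨ φ = False ∨ False = False
(ψ ∨ ((φ ∨ ψ) → ¬ψ)) ∧ (φ ∨ φ) = B ∧ False = False
False ∉ {True, B}.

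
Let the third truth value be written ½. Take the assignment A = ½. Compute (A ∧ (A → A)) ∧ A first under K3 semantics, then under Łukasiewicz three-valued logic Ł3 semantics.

½; ½

In K3: A → A = ½ → ½ = ½  [¬½ ∨ ½]
A ∧ (A → A) = ½ ∧ ½ = ½
(A ∧ (A → A)) ∧ A = ½ ∧ ½ = ½
In Łukasiewicz three-valued logic Ł3: A → A = ½ → ½ = ⊤
A ∧ (A → A) = ½ ∧ ⊤ = ½
(A ∧ (A → A)) ∧ A = ½ ∧ ½ = ½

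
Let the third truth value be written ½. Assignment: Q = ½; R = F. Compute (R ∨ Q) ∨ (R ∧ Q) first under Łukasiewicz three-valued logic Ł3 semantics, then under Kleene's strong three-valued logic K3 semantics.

½; ½

In Łukasiewicz three-valued logic Ł3: R ∨ Q = F ∨ ½ = ½
R ∧ Q = F ∧ ½ = F
(R ∨ Q) ∨ (R ∧ Q) = ½ ∨ F = ½
In Kleene's strong three-valued logic K3: R ∨ Q = F ∨ ½ = ½
R ∧ Q = F ∧ ½ = F
(R ∨ Q) ∨ (R ∧ Q) = ½ ∨ F = ½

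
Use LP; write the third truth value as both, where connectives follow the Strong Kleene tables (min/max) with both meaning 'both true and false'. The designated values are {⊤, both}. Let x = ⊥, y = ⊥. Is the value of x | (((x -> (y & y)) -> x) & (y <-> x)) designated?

No

y & y = ⊥ & ⊥ = ⊥
x -> (y & y) = ⊥ -> ⊥ = ⊤
(x -> (y & y)) -> x = ⊤ -> ⊥ = ⊥
y <-> x = ⊥ <-> ⊥ = ⊤
((x -> (y & y)) -> x) & (y <-> x) = ⊥ & ⊤ = ⊥
x | (((x -> (y & y)) -> x) & (y <-> x)) = ⊥ | ⊥ = ⊥
⊥ ∉ {⊤, both}.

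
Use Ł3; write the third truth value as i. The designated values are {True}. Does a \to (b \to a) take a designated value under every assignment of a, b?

Yes

Every assignment of a, b over {True, i, False} gives a value in {True}.
In particular, with a=i, b=i: a \to (b \to a) = True.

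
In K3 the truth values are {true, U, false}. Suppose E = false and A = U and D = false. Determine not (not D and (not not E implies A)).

not D = not false = true
not E = not false = true
not not E = not true = false
not not E implies A = false implies U = true  [not false or U]
not D and (not not E implies A) = true and true = true
not (not D and (not not E implies A)) = not true = false

false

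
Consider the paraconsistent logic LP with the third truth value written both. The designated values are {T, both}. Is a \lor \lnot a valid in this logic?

Yes

Every assignment of a over {T, both, F} gives a value in {T, both}.
In particular, with a=both: a \lor \lnot a = both.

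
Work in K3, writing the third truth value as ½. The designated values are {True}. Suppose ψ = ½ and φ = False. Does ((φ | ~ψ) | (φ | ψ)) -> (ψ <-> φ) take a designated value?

~ψ = ~½ = ½
φ | ~ψ = False | ½ = ½
φ | ψ = False | ½ = ½
(φ | ~ψ) | (φ | ψ) = ½ | ½ = ½
ψ <-> φ = ½ <-> False = ½
((φ | ~ψ) | (φ | ψ)) -> (ψ <-> φ) = ½ -> ½ = ½  [~½ | ½]
½ ∉ {True}.

No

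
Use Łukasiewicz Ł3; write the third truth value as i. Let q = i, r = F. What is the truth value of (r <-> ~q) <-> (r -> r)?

i

~q = ~i = i
r <-> ~q = F <-> i = i
r -> r = F -> F = T
(r <-> ~q) <-> (r -> r) = i <-> T = i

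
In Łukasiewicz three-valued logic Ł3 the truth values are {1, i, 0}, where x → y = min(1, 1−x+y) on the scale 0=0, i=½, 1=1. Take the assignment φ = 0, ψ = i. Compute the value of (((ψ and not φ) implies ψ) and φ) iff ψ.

i

not φ = not 0 = 1
ψ and not φ = i and 1 = i
(ψ and not φ) implies ψ = i implies i = 1
((ψ and not φ) implies ψ) and φ = 1 and 0 = 0
(((ψ and not φ) implies ψ) and φ) iff ψ = 0 iff i = i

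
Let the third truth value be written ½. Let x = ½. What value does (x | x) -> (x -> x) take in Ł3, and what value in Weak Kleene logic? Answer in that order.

1; ½

In Ł3: x | x = ½ | ½ = ½
x -> x = ½ -> ½ = 1  [min(1, 1−½+½)]
(x | x) -> (x -> x) = ½ -> 1 = 1
In Weak Kleene logic: x | x = ½ | ½ = ½
x -> x = ½ -> ½ = ½  [any arg is the third value ⇒ result is the third value]
(x | x) -> (x -> x) = ½ -> ½ = ½
They differ because Ł3 and Weak Kleene logic treat ½ differently under the binary connectives.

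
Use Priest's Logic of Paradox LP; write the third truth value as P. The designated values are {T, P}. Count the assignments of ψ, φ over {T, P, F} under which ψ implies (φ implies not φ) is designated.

8

Of the 9 assignments, 8 give a value in {T, P}.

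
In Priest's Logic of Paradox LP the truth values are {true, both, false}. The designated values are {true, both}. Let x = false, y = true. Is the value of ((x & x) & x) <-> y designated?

x & x = false & false = false
(x & x) & x = false & false = false
((x & x) & x) <-> y = false <-> true = false
false ∉ {true, both}.

No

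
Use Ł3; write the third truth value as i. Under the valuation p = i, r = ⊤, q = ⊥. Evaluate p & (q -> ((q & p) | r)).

q & p = ⊥ & i = ⊥
(q & p) | r = ⊥ | ⊤ = ⊤
q -> ((q & p) | r) = ⊥ -> ⊤ = ⊤
p & (q -> ((q & p) | r)) = i & ⊤ = i

i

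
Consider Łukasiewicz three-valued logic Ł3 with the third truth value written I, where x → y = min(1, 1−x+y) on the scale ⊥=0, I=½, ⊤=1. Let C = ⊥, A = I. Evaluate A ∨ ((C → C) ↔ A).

C → C = ⊥ → ⊥ = ⊤
(C → C) ↔ A = ⊤ ↔ I = I
A ∨ ((C → C) ↔ A) = I ∨ I = I

I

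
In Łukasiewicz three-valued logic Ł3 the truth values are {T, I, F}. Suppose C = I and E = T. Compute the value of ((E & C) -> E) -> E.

E & C = T & I = I
(E & C) -> E = I -> T = T  [min(1, 1−½+1)]
((E & C) -> E) -> E = T -> T = T

T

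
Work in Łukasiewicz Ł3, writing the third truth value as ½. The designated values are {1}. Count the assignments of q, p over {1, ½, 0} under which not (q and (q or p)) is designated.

3

Designated under: (q=0, p=1); (q=0, p=½); (q=0, p=0).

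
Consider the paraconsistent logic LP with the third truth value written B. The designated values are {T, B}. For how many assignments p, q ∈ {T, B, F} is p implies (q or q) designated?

8

Of the 9 assignments, 8 give a value in {T, B}.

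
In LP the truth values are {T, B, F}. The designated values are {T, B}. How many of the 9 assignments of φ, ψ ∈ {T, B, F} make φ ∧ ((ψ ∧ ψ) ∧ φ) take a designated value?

4

Designated under: (φ=T, ψ=T); (φ=T, ψ=B); (φ=B, ψ=T); (φ=B, ψ=B).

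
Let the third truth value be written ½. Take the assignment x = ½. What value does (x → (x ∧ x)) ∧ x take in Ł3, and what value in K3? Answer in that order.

½; ½

In Ł3: x ∧ x = ½ ∧ ½ = ½
x → (x ∧ x) = ½ → ½ = T
(x → (x ∧ x)) ∧ x = T ∧ ½ = ½
In K3: x ∧ x = ½ ∧ ½ = ½
x → (x ∧ x) = ½ → ½ = ½
(x → (x ∧ x)) ∧ x = ½ ∧ ½ = ½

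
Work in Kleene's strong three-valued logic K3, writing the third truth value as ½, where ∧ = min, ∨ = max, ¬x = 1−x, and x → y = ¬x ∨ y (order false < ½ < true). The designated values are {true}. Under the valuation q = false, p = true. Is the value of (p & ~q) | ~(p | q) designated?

Yes

~q = ~false = true
p & ~q = true & true = true
p | q = true | false = true
~(p | q) = ~true = false
(p & ~q) | ~(p | q) = true | false = true
true ∈ {true}.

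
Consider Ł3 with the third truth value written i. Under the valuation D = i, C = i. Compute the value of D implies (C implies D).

T

C implies D = i implies i = T  [min(1, 1−½+½)]
D implies (C implies D) = i implies T = T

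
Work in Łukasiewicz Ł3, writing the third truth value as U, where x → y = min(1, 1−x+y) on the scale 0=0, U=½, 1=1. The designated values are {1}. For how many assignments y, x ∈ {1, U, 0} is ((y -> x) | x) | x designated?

Of the 9 assignments, 6 give a value in {1}.

6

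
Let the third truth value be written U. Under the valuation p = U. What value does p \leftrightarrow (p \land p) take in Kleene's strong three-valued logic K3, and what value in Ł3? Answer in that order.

In Kleene's strong three-valued logic K3: p \land p = U \land U = U
p \leftrightarrow (p \land p) = U \leftrightarrow U = U
In Ł3: p \land p = U \land U = U
p \leftrightarrow (p \land p) = U \leftrightarrow U = 1  [1 − |½−½|]
They differ because Kleene's strong three-valued logic K3 and Ł3 treat U differently under implication.

U; 1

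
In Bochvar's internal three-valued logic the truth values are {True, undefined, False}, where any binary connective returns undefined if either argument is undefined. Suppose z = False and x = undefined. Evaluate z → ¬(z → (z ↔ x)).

z ↔ x = False ↔ undefined = undefined
z → (z ↔ x) = False → undefined = undefined  [any arg is the third value ⇒ result is the third value]
¬(z → (z ↔ x)) = ¬undefined = undefined
z → ¬(z → (z ↔ x)) = False → undefined = undefined

undefined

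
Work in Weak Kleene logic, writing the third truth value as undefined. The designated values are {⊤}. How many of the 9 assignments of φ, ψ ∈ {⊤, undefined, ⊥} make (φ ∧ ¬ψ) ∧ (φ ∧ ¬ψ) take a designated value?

1

Designated under: (φ=⊤, ψ=⊥).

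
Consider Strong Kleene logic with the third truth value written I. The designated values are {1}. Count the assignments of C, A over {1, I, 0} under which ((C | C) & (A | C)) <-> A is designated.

2

Designated under: (C=1, A=1); (C=0, A=0).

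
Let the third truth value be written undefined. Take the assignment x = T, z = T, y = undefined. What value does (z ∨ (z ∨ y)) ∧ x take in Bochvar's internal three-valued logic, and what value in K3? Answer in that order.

In Bochvar's internal three-valued logic: z ∨ y = T ∨ undefined = undefined
z ∨ (z ∨ y) = T ∨ undefined = undefined
(z ∨ (z ∨ y)) ∧ x = undefined ∧ T = undefined
In K3: z ∨ y = T ∨ undefined = T
z ∨ (z ∨ y) = T ∨ T = T
(z ∨ (z ∨ y)) ∧ x = T ∧ T = T
They differ because Bochvar's internal three-valued logic and K3 treat undefined differently under the binary connectives.

undefined; T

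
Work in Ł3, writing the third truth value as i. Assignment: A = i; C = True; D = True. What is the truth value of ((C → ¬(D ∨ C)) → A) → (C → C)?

D ∨ C = True ∨ True = True
¬(D ∨ C) = ¬True = False
C → ¬(D ∨ C) = True → False = False
(C → ¬(D ∨ C)) → A = False → i = True
C → C = True → True = True
((C → ¬(D ∨ C)) → A) → (C → C) = True → True = True

True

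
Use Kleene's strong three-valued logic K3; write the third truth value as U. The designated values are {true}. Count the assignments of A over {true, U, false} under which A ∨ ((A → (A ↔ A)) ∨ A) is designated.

2

A=true: true ✓
A=U: U ·
A=false: true ✓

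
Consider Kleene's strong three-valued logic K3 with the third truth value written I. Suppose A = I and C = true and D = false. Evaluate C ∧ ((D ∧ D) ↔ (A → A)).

I

D ∧ D = false ∧ false = false
A → A = I → I = I  [¬I ∨ I]
(D ∧ D) ↔ (A → A) = false ↔ I = I
C ∧ ((D ∧ D) ↔ (A → A)) = true ∧ I = I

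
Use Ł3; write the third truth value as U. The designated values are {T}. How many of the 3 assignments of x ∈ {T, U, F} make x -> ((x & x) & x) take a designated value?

x=T: T ✓
x=U: T ✓
x=F: T ✓

3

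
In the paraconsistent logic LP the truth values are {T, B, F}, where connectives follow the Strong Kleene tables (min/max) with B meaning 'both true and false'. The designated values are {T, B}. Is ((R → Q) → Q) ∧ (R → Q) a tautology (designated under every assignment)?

Countermodel: R=T, Q=F gives F, which is not designated.

No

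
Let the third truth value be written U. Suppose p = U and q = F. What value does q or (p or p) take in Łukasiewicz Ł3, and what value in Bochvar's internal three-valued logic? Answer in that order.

U; U

In Łukasiewicz Ł3: p or p = U or U = U
q or (p or p) = F or U = U
In Bochvar's internal three-valued logic: p or p = U or U = U
q or (p or p) = F or U = U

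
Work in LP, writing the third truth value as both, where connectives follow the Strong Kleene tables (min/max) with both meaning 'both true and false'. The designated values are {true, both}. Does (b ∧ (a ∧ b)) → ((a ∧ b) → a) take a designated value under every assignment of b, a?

Every assignment of b, a over {true, both, false} gives a value in {true, both}.
In particular, with b=both, a=both: (b ∧ (a ∧ b)) → ((a ∧ b) → a) = both.

Yes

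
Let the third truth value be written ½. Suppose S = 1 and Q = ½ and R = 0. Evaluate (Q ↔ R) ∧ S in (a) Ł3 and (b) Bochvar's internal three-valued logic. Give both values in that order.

In Ł3: Q ↔ R = ½ ↔ 0 = ½  [1 − |½−0|]
(Q ↔ R) ∧ S = ½ ∧ 1 = ½
In Bochvar's internal three-valued logic: Q ↔ R = ½ ↔ 0 = ½
(Q ↔ R) ∧ S = ½ ∧ 1 = ½

½; ½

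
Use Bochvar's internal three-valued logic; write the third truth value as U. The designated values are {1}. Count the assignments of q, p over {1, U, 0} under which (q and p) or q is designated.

2

Designated under: (q=1, p=1); (q=1, p=0).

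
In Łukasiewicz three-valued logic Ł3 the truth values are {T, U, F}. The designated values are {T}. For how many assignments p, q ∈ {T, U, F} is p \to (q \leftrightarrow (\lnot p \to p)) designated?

6

Of the 9 assignments, 6 give a value in {T}.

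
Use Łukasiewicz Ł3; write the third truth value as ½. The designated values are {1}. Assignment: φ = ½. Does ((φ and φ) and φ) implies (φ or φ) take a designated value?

φ and φ = ½ and ½ = ½
(φ and φ) and φ = ½ and ½ = ½
φ or φ = ½ or ½ = ½
((φ and φ) and φ) implies (φ or φ) = ½ implies ½ = 1  [min(1, 1−½+½)]
1 ∈ {1}.

Yes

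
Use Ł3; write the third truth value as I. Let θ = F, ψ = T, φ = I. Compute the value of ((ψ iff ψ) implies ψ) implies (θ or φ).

ψ iff ψ = T iff T = T
(ψ iff ψ) implies ψ = T implies T = T
θ or φ = F or I = I
((ψ iff ψ) implies ψ) implies (θ or φ) = T implies I = I  [min(1, 1−1+½)]

I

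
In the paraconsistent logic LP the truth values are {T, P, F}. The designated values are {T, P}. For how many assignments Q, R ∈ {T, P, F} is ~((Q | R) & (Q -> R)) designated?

6

Of the 9 assignments, 6 give a value in {T, P}.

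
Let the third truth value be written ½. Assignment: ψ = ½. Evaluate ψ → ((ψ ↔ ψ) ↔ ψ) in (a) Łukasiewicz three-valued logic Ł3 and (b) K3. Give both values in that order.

In Łukasiewicz three-valued logic Ł3: ψ ↔ ψ = ½ ↔ ½ = ⊤  [1 − |½−½|]
(ψ ↔ ψ) ↔ ψ = ⊤ ↔ ½ = ½
ψ → ((ψ ↔ ψ) ↔ ψ) = ½ → ½ = ⊤
In K3: ψ ↔ ψ = ½ ↔ ½ = ½
(ψ ↔ ψ) ↔ ψ = ½ ↔ ½ = ½
ψ → ((ψ ↔ ψ) ↔ ψ) = ½ → ½ = ½  [¬½ ∨ ½]
They differ because Łukasiewicz three-valued logic Ł3 and K3 treat ½ differently under implication.

⊤; ½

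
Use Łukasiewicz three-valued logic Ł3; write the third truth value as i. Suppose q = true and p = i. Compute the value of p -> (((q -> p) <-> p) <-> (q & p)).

true

q -> p = true -> i = i  [min(1, 1−1+½)]
(q -> p) <-> p = i <-> i = true
q & p = true & i = i
((q -> p) <-> p) <-> (q & p) = true <-> i = i
p -> (((q -> p) <-> p) <-> (q & p)) = i -> i = true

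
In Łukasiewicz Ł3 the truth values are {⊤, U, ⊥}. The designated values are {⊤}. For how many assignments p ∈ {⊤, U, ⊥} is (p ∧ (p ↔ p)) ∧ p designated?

p=⊤: ⊤ ✓
p=U: U ·
p=⊥: ⊥ ·

1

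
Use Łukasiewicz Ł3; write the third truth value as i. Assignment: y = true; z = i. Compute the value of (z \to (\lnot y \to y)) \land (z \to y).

\lnot y = \lnot true = false
\lnot y \to y = false \to true = true
z \to (\lnot y \to y) = i \to true = true  [min(1, 1−½+1)]
z \to y = i \to true = true
(z \to (\lnot y \to y)) \land (z \to y) = true \land true = true

true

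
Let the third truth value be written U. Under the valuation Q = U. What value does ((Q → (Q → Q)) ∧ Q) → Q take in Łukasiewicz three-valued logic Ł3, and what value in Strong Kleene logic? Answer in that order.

true; U

In Łukasiewicz three-valued logic Ł3: Q → Q = U → U = true  [min(1, 1−½+½)]
Q → (Q → Q) = U → true = true
(Q → (Q → Q)) ∧ Q = true ∧ U = U
((Q → (Q → Q)) ∧ Q) → Q = U → U = true
In Strong Kleene logic: Q → Q = U → U = U  [¬U ∨ U]
Q → (Q → Q) = U → U = U
(Q → (Q → Q)) ∧ Q = U ∧ U = U
((Q → (Q → Q)) ∧ Q) → Q = U → U = U
They differ because Łukasiewicz three-valued logic Ł3 and Strong Kleene logic treat U differently under implication.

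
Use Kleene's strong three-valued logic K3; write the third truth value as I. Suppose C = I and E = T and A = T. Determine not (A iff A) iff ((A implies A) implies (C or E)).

A iff A = T iff T = T
not (A iff A) = not T = F
A implies A = T implies T = T
C or E = I or T = T
(A implies A) implies (C or E) = T implies T = T
not (A iff A) iff ((A implies A) implies (C or E)) = F iff T = F

F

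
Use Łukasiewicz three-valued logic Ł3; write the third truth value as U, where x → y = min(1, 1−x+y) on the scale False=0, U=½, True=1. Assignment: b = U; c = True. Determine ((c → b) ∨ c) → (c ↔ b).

c → b = True → U = U
(c → b) ∨ c = U ∨ True = True
c ↔ b = True ↔ U = U
((c → b) ∨ c) → (c ↔ b) = True → U = U

U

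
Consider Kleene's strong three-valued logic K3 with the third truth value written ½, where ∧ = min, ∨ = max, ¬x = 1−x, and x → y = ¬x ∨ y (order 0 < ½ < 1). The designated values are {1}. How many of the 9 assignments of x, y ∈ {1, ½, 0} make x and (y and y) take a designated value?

Designated under: (x=1, y=1).

1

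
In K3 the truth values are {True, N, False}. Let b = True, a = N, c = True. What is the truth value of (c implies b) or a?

True

c implies b = True implies True = True
(c implies b) or a = True or N = True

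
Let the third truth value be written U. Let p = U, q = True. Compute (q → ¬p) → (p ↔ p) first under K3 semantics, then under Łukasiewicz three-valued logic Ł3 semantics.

In K3: ¬p = ¬U = U
q → ¬p = True → U = U  [¬True ∨ U]
p ↔ p = U ↔ U = U
(q → ¬p) → (p ↔ p) = U → U = U
In Łukasiewicz three-valued logic Ł3: ¬p = ¬U = U
q → ¬p = True → U = U  [min(1, 1−1+½)]
p ↔ p = U ↔ U = True
(q → ¬p) → (p ↔ p) = U → True = True
They differ because K3 and Łukasiewicz three-valued logic Ł3 treat U differently under implication.

U; True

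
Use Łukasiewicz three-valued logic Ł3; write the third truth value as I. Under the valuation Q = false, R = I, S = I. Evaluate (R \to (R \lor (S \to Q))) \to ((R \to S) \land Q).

S \to Q = I \to false = I  [min(1, 1−½+0)]
R \lor (S \to Q) = I \lor I = I
R \to (R \lor (S \to Q)) = I \to I = true
R \to S = I \to I = true
(R \to S) \land Q = true \land false = false
(R \to (R \lor (S \to Q))) \to ((R \to S) \land Q) = true \to false = false

false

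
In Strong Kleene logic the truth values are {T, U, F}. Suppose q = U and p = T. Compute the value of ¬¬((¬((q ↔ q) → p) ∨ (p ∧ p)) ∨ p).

q ↔ q = U ↔ U = U
(q ↔ q) → p = U → T = T  [¬U ∨ T]
¬((q ↔ q) → p) = ¬T = F
p ∧ p = T ∧ T = T
¬((q ↔ q) → p) ∨ (p ∧ p) = F ∨ T = T
(¬((q ↔ q) → p) ∨ (p ∧ p)) ∨ p = T ∨ T = T
¬((¬((q ↔ q) → p) ∨ (p ∧ p)) ∨ p) = ¬T = F
¬¬((¬((q ↔ q) → p) ∨ (p ∧ p)) ∨ p) = ¬F = T

T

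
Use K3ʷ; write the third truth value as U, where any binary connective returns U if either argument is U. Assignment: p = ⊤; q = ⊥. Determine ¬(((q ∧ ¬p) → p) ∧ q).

⊤

¬p = ¬⊤ = ⊥
q ∧ ¬p = ⊥ ∧ ⊥ = ⊥
(q ∧ ¬p) → p = ⊥ → ⊤ = ⊤
((q ∧ ¬p) → p) ∧ q = ⊤ ∧ ⊥ = ⊥
¬(((q ∧ ¬p) → p) ∧ q) = ¬⊥ = ⊤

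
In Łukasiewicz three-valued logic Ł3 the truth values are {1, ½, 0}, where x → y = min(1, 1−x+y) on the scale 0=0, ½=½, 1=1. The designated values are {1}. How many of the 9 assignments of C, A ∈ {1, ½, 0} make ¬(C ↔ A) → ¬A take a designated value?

7

Of the 9 assignments, 7 give a value in {1}.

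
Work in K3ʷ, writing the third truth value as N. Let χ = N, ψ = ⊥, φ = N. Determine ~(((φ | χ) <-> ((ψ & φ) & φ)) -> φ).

N

φ | χ = N | N = N
ψ & φ = ⊥ & N = N
(ψ & φ) & φ = N & N = N
(φ | χ) <-> ((ψ & φ) & φ) = N <-> N = N
((φ | χ) <-> ((ψ & φ) & φ)) -> φ = N -> N = N  [any arg is the third value ⇒ result is the third value]
~(((φ | χ) <-> ((ψ & φ) & φ)) -> φ) = ~N = N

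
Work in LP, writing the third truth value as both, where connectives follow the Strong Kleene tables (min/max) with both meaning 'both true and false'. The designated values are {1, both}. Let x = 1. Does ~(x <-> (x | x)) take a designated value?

No

x | x = 1 | 1 = 1
x <-> (x | x) = 1 <-> 1 = 1
~(x <-> (x | x)) = ~1 = 0
0 ∉ {1, both}.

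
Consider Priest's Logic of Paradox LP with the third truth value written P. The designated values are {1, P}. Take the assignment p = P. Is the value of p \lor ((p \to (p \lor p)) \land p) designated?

p \lor p = P \lor P = P
p \to (p \lor p) = P \to P = P
(p \to (p \lor p)) \land p = P \land P = P
p \lor ((p \to (p \lor p)) \land p) = P \lor P = P
P ∈ {1, P}.

Yes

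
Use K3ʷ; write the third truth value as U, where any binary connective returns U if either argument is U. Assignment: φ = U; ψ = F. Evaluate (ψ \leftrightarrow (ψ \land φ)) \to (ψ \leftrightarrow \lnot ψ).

ψ \land φ = F \land U = U
ψ \leftrightarrow (ψ \land φ) = F \leftrightarrow U = U
\lnot ψ = \lnot F = T
ψ \leftrightarrow \lnot ψ = F \leftrightarrow T = F
(ψ \leftrightarrow (ψ \land φ)) \to (ψ \leftrightarrow \lnot ψ) = U \to F = U

U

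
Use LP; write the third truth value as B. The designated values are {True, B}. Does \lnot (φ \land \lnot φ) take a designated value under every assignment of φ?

Yes

Every assignment of φ over {True, B, False} gives a value in {True, B}.
In particular, with φ=B: \lnot (φ \land \lnot φ) = B.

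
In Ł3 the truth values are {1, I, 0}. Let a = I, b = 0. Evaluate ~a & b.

~a = ~I = I
~a & b = I & 0 = 0

0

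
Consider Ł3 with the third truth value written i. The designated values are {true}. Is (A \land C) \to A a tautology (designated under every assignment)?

Yes

Every assignment of A, C over {true, i, false} gives a value in {true}.
In particular, with A=i, C=i: (A \land C) \to A = true.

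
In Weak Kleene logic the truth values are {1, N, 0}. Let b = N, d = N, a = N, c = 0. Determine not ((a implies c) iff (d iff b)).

N

a implies c = N implies 0 = N  [any arg is the third value ⇒ result is the third value]
d iff b = N iff N = N
(a implies c) iff (d iff b) = N iff N = N
not ((a implies c) iff (d iff b)) = not N = N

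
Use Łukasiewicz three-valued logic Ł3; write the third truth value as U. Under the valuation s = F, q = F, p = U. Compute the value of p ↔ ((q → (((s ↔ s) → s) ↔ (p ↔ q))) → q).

U

s ↔ s = F ↔ F = T
(s ↔ s) → s = T → F = F
p ↔ q = U ↔ F = U  [1 − |½−0|]
((s ↔ s) → s) ↔ (p ↔ q) = F ↔ U = U
q → (((s ↔ s) → s) ↔ (p ↔ q)) = F → U = T
(q → (((s ↔ s) → s) ↔ (p ↔ q))) → q = T → F = F
p ↔ ((q → (((s ↔ s) → s) ↔ (p ↔ q))) → q) = U ↔ F = U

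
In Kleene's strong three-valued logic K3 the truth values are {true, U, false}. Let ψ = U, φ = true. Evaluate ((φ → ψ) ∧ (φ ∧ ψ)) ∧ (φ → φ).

U

φ → ψ = true → U = U  [¬true ∨ U]
φ ∧ ψ = true ∧ U = U
(φ → ψ) ∧ (φ ∧ ψ) = U ∧ U = U
φ → φ = true → true = true
((φ → ψ) ∧ (φ ∧ ψ)) ∧ (φ → φ) = U ∧ true = U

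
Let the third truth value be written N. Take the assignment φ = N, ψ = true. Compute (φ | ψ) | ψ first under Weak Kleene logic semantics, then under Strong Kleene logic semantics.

N; true

In Weak Kleene logic: φ | ψ = N | true = N
(φ | ψ) | ψ = N | true = N
In Strong Kleene logic: φ | ψ = N | true = true
(φ | ψ) | ψ = true | true = true
They differ because Weak Kleene logic and Strong Kleene logic treat N differently under the binary connectives.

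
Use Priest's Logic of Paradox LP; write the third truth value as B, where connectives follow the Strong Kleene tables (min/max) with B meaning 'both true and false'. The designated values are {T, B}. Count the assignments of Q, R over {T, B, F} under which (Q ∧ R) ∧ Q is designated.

Designated under: (Q=T, R=T); (Q=T, R=B); (Q=B, R=T); (Q=B, R=B).

4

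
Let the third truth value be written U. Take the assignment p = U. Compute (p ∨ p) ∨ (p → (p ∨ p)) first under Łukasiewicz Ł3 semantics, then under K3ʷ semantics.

In Łukasiewicz Ł3: p ∨ p = U ∨ U = U
p ∨ p = U ∨ U = U
p → (p ∨ p) = U → U = 1  [min(1, 1−½+½)]
(p ∨ p) ∨ (p → (p ∨ p)) = U ∨ 1 = 1
In K3ʷ: p ∨ p = U ∨ U = U
p ∨ p = U ∨ U = U
p → (p ∨ p) = U → U = U  [any arg is the third value ⇒ result is the third value]
(p ∨ p) ∨ (p → (p ∨ p)) = U ∨ U = U
They differ because Łukasiewicz Ł3 and K3ʷ treat U differently under the binary connectives.

1; U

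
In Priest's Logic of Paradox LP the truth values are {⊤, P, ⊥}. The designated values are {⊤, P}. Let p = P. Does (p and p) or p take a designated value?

p and p = P and P = P
(p and p) or p = P or P = P
P ∈ {⊤, P}.

Yes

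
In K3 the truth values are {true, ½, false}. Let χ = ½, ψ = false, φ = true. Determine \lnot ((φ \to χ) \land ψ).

true

φ \to χ = true \to ½ = ½  [\lnot true \lor ½]
(φ \to χ) \land ψ = ½ \land false = false
\lnot ((φ \to χ) \land ψ) = \lnot false = true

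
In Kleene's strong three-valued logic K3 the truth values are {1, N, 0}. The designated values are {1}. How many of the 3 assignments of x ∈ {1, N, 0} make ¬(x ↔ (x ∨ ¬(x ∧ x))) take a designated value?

x=1: 0 ·
x=N: N ·
x=0: 1 ✓

1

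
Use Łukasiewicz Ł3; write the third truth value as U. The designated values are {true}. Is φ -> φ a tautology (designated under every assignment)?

Yes

Every assignment of φ over {true, U, false} gives a value in {true}.
In particular, with φ=U: φ -> φ = true.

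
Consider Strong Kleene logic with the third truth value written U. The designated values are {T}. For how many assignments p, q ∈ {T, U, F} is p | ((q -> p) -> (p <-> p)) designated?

Of the 9 assignments, 6 give a value in {T}.

6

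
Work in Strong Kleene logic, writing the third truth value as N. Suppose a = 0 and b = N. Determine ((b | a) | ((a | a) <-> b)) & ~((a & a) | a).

b | a = N | 0 = N
a | a = 0 | 0 = 0
(a | a) <-> b = 0 <-> N = N
(b | a) | ((a | a) <-> b) = N | N = N
a & a = 0 & 0 = 0
(a & a) | a = 0 | 0 = 0
~((a & a) | a) = ~0 = 1
((b | a) | ((a | a) <-> b)) & ~((a & a) | a) = N & 1 = N

N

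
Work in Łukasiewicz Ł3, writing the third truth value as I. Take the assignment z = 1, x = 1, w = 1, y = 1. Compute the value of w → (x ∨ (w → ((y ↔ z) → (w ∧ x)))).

y ↔ z = 1 ↔ 1 = 1
w ∧ x = 1 ∧ 1 = 1
(y ↔ z) → (w ∧ x) = 1 → 1 = 1
w → ((y ↔ z) → (w ∧ x)) = 1 → 1 = 1
x ∨ (w → ((y ↔ z) → (w ∧ x))) = 1 ∨ 1 = 1
w → (x ∨ (w → ((y ↔ z) → (w ∧ x)))) = 1 → 1 = 1

1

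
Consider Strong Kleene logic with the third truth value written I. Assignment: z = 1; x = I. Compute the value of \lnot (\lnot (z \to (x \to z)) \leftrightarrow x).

I

x \to z = I \to 1 = 1
z \to (x \to z) = 1 \to 1 = 1
\lnot (z \to (x \to z)) = \lnot 1 = 0
\lnot (z \to (x \to z)) \leftrightarrow x = 0 \leftrightarrow I = I
\lnot (\lnot (z \to (x \to z)) \leftrightarrow x) = \lnot I = I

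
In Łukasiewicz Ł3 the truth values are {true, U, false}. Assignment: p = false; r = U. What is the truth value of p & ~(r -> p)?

false

r -> p = U -> false = U
~(r -> p) = ~U = U
p & ~(r -> p) = false & U = false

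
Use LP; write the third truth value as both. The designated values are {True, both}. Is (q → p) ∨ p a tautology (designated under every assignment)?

No

Countermodel: q=True, p=False gives False, which is not designated.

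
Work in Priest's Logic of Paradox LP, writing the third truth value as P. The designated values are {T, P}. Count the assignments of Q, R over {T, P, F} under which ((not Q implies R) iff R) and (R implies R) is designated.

8

Of the 9 assignments, 8 give a value in {T, P}.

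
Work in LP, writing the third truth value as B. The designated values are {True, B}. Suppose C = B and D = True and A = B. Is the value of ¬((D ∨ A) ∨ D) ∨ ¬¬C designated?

Yes

D ∨ A = True ∨ B = True
(D ∨ A) ∨ D = True ∨ True = True
¬((D ∨ A) ∨ D) = ¬True = False
¬C = ¬B = B
¬¬C = ¬B = B
¬((D ∨ A) ∨ D) ∨ ¬¬C = False ∨ B = B
B ∈ {True, B}.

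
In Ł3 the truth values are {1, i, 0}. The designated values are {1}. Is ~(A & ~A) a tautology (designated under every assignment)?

Countermodel: A=i gives i, which is not designated.

No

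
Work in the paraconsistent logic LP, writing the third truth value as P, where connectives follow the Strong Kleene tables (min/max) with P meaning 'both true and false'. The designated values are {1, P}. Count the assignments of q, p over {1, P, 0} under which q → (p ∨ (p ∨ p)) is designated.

Of the 9 assignments, 8 give a value in {1, P}.

8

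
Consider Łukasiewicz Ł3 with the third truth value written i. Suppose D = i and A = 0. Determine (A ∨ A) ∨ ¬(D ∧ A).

A ∨ A = 0 ∨ 0 = 0
D ∧ A = i ∧ 0 = 0
¬(D ∧ A) = ¬0 = 1
(A ∨ A) ∨ ¬(D ∧ A) = 0 ∨ 1 = 1

1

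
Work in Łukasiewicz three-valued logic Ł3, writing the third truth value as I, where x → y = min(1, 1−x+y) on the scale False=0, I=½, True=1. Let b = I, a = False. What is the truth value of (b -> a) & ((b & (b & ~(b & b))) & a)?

False

b -> a = I -> False = I  [min(1, 1−½+0)]
b & b = I & I = I
~(b & b) = ~I = I
b & ~(b & b) = I & I = I
b & (b & ~(b & b)) = I & I = I
(b & (b & ~(b & b))) & a = I & False = False
(b -> a) & ((b & (b & ~(b & b))) & a) = I & False = False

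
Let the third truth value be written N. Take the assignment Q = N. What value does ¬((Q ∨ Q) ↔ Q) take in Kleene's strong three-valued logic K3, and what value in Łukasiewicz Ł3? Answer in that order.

N; 0

In Kleene's strong three-valued logic K3: Q ∨ Q = N ∨ N = N
(Q ∨ Q) ↔ Q = N ↔ N = N
¬((Q ∨ Q) ↔ Q) = ¬N = N
In Łukasiewicz Ł3: Q ∨ Q = N ∨ N = N
(Q ∨ Q) ↔ Q = N ↔ N = 1
¬((Q ∨ Q) ↔ Q) = ¬1 = 0
They differ because Kleene's strong three-valued logic K3 and Łukasiewicz Ł3 treat N differently under implication.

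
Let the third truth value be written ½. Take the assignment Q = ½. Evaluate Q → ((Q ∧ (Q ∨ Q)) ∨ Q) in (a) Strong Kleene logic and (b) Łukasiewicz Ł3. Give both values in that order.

½; 1

In Strong Kleene logic: Q ∨ Q = ½ ∨ ½ = ½
Q ∧ (Q ∨ Q) = ½ ∧ ½ = ½
(Q ∧ (Q ∨ Q)) ∨ Q = ½ ∨ ½ = ½
Q → ((Q ∧ (Q ∨ Q)) ∨ Q) = ½ → ½ = ½
In Łukasiewicz Ł3: Q ∨ Q = ½ ∨ ½ = ½
Q ∧ (Q ∨ Q) = ½ ∧ ½ = ½
(Q ∧ (Q ∨ Q)) ∨ Q = ½ ∨ ½ = ½
Q → ((Q ∧ (Q ∨ Q)) ∨ Q) = ½ → ½ = 1  [min(1, 1−½+½)]
They differ because Strong Kleene logic and Łukasiewicz Ł3 treat ½ differently under implication.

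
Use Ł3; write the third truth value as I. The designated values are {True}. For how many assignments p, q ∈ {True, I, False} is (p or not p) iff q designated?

3

Designated under: (p=True, q=True); (p=I, q=I); (p=False, q=True).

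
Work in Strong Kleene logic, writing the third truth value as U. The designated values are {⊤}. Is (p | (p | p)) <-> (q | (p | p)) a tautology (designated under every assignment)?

No

Countermodel: p=U, q=⊤ gives U, which is not designated.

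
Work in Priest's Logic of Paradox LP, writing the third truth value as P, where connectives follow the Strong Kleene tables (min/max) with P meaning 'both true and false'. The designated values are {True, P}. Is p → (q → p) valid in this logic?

Every assignment of p, q over {True, P, False} gives a value in {True, P}.
In particular, with p=P, q=P: p → (q → p) = P.

Yes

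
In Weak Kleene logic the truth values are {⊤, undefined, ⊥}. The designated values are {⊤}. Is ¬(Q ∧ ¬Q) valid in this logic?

Countermodel: Q=undefined gives undefined, which is not designated.

No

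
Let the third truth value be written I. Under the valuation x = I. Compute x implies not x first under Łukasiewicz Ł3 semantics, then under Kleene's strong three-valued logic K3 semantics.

In Łukasiewicz Ł3: not x = not I = I
x implies not x = I implies I = T
In Kleene's strong three-valued logic K3: not x = not I = I
x implies not x = I implies I = I  [not I or I]
They differ because Łukasiewicz Ł3 and Kleene's strong three-valued logic K3 treat I differently under implication.

T; I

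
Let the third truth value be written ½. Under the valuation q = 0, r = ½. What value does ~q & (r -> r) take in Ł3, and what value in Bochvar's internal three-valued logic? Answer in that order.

1; ½

In Ł3: ~q = ~0 = 1
r -> r = ½ -> ½ = 1  [min(1, 1−½+½)]
~q & (r -> r) = 1 & 1 = 1
In Bochvar's internal three-valued logic: ~q = ~0 = 1
r -> r = ½ -> ½ = ½
~q & (r -> r) = 1 & ½ = ½
They differ because Ł3 and Bochvar's internal three-valued logic treat ½ differently under the binary connectives.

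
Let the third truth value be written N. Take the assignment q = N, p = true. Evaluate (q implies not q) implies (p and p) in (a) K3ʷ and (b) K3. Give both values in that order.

In K3ʷ: not q = not N = N
q implies not q = N implies N = N  [any arg is the third value ⇒ result is the third value]
p and p = true and true = true
(q implies not q) implies (p and p) = N implies true = N
In K3: not q = not N = N
q implies not q = N implies N = N  [not N or N]
p and p = true and true = true
(q implies not q) implies (p and p) = N implies true = true
They differ because K3ʷ and K3 treat N differently under the binary connectives.

N; true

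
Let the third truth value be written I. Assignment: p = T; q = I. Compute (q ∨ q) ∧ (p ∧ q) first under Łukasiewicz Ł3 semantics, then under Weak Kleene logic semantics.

I; I

In Łukasiewicz Ł3: q ∨ q = I ∨ I = I
p ∧ q = T ∧ I = I
(q ∨ q) ∧ (p ∧ q) = I ∧ I = I
In Weak Kleene logic: q ∨ q = I ∨ I = I
p ∧ q = T ∧ I = I
(q ∨ q) ∧ (p ∧ q) = I ∧ I = I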